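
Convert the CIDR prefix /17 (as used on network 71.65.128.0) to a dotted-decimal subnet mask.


/17 means 17 network bits, 15 host bits
Binary: 11111111111111111000000000000000
Mask: 255.255.128.0


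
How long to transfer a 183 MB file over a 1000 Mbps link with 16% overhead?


Effective throughput = 1000 * (1 - 16/100) = 840 Mbps
File size in Mb = 183 * 8 = 1464 Mb
Time = 1464 / 840
Time = 1.7429 seconds


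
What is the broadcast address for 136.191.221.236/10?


Network: 136.128.0.0/10
Host bits = 22
Set all host bits to 1:
Broadcast: 136.191.255.255


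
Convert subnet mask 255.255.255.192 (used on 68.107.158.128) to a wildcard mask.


Subnet mask: 255.255.255.192
Wildcard = 255.255.255.255 - subnet mask
255 - 255 = 0
255 - 255 = 0
255 - 255 = 0
255 - 192 = 63
Wildcard: 0.0.0.63


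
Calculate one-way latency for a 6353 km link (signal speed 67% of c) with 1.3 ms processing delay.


Speed = 0.67 * 3e5 km/s = 201000 km/s
Propagation delay = 6353 / 201000 = 0.0316 s = 31.607 ms
Processing delay = 1.3 ms
Total one-way latency = 32.907 ms


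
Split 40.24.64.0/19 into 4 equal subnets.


New prefix = 19 + 2 = 21
Each subnet has 2048 addresses
  40.24.64.0/21
  40.24.72.0/21
  40.24.80.0/21
  40.24.88.0/21
Subnets: 40.24.64.0/21, 40.24.72.0/21, 40.24.80.0/21, 40.24.88.0/21


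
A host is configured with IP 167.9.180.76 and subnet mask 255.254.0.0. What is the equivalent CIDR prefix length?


Binary: 11111111.11111110.00000000.00000000
Count leading 1s
Prefix: /15


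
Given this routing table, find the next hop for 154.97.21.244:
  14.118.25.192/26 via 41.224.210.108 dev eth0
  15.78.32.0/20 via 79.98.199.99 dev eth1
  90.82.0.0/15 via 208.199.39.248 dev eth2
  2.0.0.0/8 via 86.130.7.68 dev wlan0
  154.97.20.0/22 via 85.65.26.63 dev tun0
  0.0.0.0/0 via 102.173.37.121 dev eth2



Longest prefix match for 154.97.21.244:
  /26 14.118.25.192: no
  /20 15.78.32.0: no
  /15 90.82.0.0: no
  /8 2.0.0.0: no
  /22 154.97.20.0: MATCH
  /0 0.0.0.0: MATCH
Selected: next-hop 85.65.26.63 via tun0 (matched /22)


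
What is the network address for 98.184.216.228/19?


IP:   01100010.10111000.11011000.11100100
Mask: 11111111.11111111.11100000.00000000
AND operation:
Net:  01100010.10111000.11000000.00000000
Network: 98.184.192.0/19


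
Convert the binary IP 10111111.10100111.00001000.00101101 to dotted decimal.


10111111 = 191
10100111 = 167
00001000 = 8
00101101 = 45
IP: 191.167.8.45


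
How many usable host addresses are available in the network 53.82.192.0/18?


Host bits = 32 - 18 = 14
Total addresses = 2^14 = 16384
Usable = total - 2 (network and broadcast)
Usable hosts: 16382


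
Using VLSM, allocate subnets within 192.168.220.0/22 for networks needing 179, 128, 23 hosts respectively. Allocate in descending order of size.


179 hosts -> /24 (254 usable): 192.168.220.0/24
128 hosts -> /24 (254 usable): 192.168.221.0/24
23 hosts -> /27 (30 usable): 192.168.222.0/27
Allocation: 192.168.220.0/24 (179 hosts, 254 usable); 192.168.221.0/24 (128 hosts, 254 usable); 192.168.222.0/27 (23 hosts, 30 usable)


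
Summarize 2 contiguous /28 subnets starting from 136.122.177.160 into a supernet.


Original prefix: /28
Number of subnets: 2 = 2^1
New prefix = 28 - 1 = 27
Supernet: 136.122.177.160/27


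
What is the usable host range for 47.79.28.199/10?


Network: 47.64.0.0
Broadcast: 47.127.255.255
First usable = network + 1
Last usable = broadcast - 1
Range: 47.64.0.1 to 47.127.255.254


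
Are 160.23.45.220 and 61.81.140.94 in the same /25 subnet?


Mask: 255.255.255.128
160.23.45.220 AND mask = 160.23.45.128
61.81.140.94 AND mask = 61.81.140.0
No, different subnets (160.23.45.128 vs 61.81.140.0)


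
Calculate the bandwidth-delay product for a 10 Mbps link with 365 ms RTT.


BDP = bandwidth * RTT
= 10 Mbps * 365 ms
= 10 * 1e6 * 365 / 1000 bits
= 3650000 bits
= 456250 bytes
= 445.5566 KB
BDP = 3650000 bits (456250 bytes)


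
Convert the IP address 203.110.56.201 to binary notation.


203 = 11001011
110 = 01101110
56 = 00111000
201 = 11001001
Binary: 11001011.01101110.00111000.11001001


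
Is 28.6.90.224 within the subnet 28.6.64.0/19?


Subnet network: 28.6.64.0
Test IP AND mask: 28.6.64.0
Yes, 28.6.90.224 is in 28.6.64.0/19


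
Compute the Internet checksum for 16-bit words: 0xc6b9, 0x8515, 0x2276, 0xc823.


Sum all words (with carry folding):
+ 0xc6b9 = 0xc6b9
+ 0x8515 = 0x4bcf
+ 0x2276 = 0x6e45
+ 0xc823 = 0x3669
One's complement: ~0x3669
Checksum = 0xc996


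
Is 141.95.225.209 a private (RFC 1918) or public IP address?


RFC 1918 private ranges:
  10.0.0.0/8 (10.0.0.0 - 10.255.255.255)
  172.16.0.0/12 (172.16.0.0 - 172.31.255.255)
  192.168.0.0/16 (192.168.0.0 - 192.168.255.255)
Public (not in any RFC 1918 range)


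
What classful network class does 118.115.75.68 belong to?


First octet: 118
Binary: 01110110
0xxxxxxx -> Class A (1-126)
Class A, default mask 255.0.0.0 (/8)


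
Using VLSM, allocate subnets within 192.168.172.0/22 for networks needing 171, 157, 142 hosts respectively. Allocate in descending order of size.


171 hosts -> /24 (254 usable): 192.168.172.0/24
157 hosts -> /24 (254 usable): 192.168.173.0/24
142 hosts -> /24 (254 usable): 192.168.174.0/24
Allocation: 192.168.172.0/24 (171 hosts, 254 usable); 192.168.173.0/24 (157 hosts, 254 usable); 192.168.174.0/24 (142 hosts, 254 usable)


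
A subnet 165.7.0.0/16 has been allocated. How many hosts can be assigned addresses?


Host bits = 32 - 16 = 16
Total addresses = 2^16 = 65536
Usable = total - 2 (network and broadcast)
Usable hosts: 65534


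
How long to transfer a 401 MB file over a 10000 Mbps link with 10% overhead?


Effective throughput = 10000 * (1 - 10/100) = 9000 Mbps
File size in Mb = 401 * 8 = 3208 Mb
Time = 3208 / 9000
Time = 0.3564 seconds


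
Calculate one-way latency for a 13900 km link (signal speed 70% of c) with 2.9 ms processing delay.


Speed = 0.7 * 3e5 km/s = 210000 km/s
Propagation delay = 13900 / 210000 = 0.0662 s = 66.1905 ms
Processing delay = 2.9 ms
Total one-way latency = 69.0905 ms


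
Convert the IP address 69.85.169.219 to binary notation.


69 = 01000101
85 = 01010101
169 = 10101001
219 = 11011011
Binary: 01000101.01010101.10101001.11011011


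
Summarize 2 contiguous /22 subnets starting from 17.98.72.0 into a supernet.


Original prefix: /22
Number of subnets: 2 = 2^1
New prefix = 22 - 1 = 21
Supernet: 17.98.72.0/21


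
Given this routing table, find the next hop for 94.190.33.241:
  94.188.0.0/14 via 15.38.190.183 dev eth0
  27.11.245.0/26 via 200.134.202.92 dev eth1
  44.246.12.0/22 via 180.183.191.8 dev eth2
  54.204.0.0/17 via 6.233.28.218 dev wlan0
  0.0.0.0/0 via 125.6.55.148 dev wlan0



Longest prefix match for 94.190.33.241:
  /14 94.188.0.0: MATCH
  /26 27.11.245.0: no
  /22 44.246.12.0: no
  /17 54.204.0.0: no
  /0 0.0.0.0: MATCH
Selected: next-hop 15.38.190.183 via eth0 (matched /14)


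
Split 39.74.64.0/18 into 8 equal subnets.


New prefix = 18 + 3 = 21
Each subnet has 2048 addresses
  39.74.64.0/21
  39.74.72.0/21
  39.74.80.0/21
  39.74.88.0/21
  39.74.96.0/21
  39.74.104.0/21
  39.74.112.0/21
  39.74.120.0/21
Subnets: 39.74.64.0/21, 39.74.72.0/21, 39.74.80.0/21, 39.74.88.0/21, 39.74.96.0/21, 39.74.104.0/21, 39.74.112.0/21, 39.74.120.0/21


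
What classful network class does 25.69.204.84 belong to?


First octet: 25
Binary: 00011001
0xxxxxxx -> Class A (1-126)
Class A, default mask 255.0.0.0 (/8)


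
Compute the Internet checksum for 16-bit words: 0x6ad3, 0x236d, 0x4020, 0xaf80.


Sum all words (with carry folding):
+ 0x6ad3 = 0x6ad3
+ 0x236d = 0x8e40
+ 0x4020 = 0xce60
+ 0xaf80 = 0x7de1
One's complement: ~0x7de1
Checksum = 0x821e


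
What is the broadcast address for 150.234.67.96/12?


Network: 150.224.0.0/12
Host bits = 20
Set all host bits to 1:
Broadcast: 150.239.255.255


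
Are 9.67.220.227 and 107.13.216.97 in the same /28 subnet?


Mask: 255.255.255.240
9.67.220.227 AND mask = 9.67.220.224
107.13.216.97 AND mask = 107.13.216.96
No, different subnets (9.67.220.224 vs 107.13.216.96)


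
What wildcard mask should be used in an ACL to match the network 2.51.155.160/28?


Subnet mask: 255.255.255.240
Wildcard = 255.255.255.255 - subnet mask
255 - 255 = 0
255 - 255 = 0
255 - 255 = 0
255 - 240 = 15
Wildcard: 0.0.0.15


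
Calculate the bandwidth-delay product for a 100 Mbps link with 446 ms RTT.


BDP = bandwidth * RTT
= 100 Mbps * 446 ms
= 100 * 1e6 * 446 / 1000 bits
= 44600000 bits
= 5575000 bytes
= 5444.3359 KB
BDP = 44600000 bits (5575000 bytes)


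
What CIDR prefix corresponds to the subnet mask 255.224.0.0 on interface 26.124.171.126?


Binary: 11111111.11100000.00000000.00000000
Count leading 1s
Prefix: /11


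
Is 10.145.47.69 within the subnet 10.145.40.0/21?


Subnet network: 10.145.40.0
Test IP AND mask: 10.145.40.0
Yes, 10.145.47.69 is in 10.145.40.0/21


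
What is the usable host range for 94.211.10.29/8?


Network: 94.0.0.0
Broadcast: 94.255.255.255
First usable = network + 1
Last usable = broadcast - 1
Range: 94.0.0.1 to 94.255.255.254


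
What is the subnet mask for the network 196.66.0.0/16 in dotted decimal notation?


/16 means 16 network bits, 16 host bits
Binary: 11111111111111110000000000000000
Mask: 255.255.0.0


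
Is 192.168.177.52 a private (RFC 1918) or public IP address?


RFC 1918 private ranges:
  10.0.0.0/8 (10.0.0.0 - 10.255.255.255)
  172.16.0.0/12 (172.16.0.0 - 172.31.255.255)
  192.168.0.0/16 (192.168.0.0 - 192.168.255.255)
Private (in 192.168.0.0/16)


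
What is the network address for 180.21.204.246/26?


IP:   10110100.00010101.11001100.11110110
Mask: 11111111.11111111.11111111.11000000
AND operation:
Net:  10110100.00010101.11001100.11000000
Network: 180.21.204.192/26


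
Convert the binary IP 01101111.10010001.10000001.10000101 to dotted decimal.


01101111 = 111
10010001 = 145
10000001 = 129
10000101 = 133
IP: 111.145.129.133


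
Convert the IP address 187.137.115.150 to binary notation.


187 = 10111011
137 = 10001001
115 = 01110011
150 = 10010110
Binary: 10111011.10001001.01110011.10010110


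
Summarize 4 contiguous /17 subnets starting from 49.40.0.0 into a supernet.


Original prefix: /17
Number of subnets: 4 = 2^2
New prefix = 17 - 2 = 15
Supernet: 49.40.0.0/15


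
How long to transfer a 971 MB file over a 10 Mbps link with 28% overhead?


Effective throughput = 10 * (1 - 28/100) = 7.2 Mbps
File size in Mb = 971 * 8 = 7768 Mb
Time = 7768 / 7.2
Time = 1078.8889 seconds


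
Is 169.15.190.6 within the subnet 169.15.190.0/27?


Subnet network: 169.15.190.0
Test IP AND mask: 169.15.190.0
Yes, 169.15.190.6 is in 169.15.190.0/27


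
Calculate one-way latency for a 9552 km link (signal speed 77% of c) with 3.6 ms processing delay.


Speed = 0.77 * 3e5 km/s = 231000 km/s
Propagation delay = 9552 / 231000 = 0.0414 s = 41.3506 ms
Processing delay = 3.6 ms
Total one-way latency = 44.9506 ms


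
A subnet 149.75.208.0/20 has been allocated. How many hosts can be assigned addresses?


Host bits = 32 - 20 = 12
Total addresses = 2^12 = 4096
Usable = total - 2 (network and broadcast)
Usable hosts: 4094


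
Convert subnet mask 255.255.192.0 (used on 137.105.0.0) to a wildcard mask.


Subnet mask: 255.255.192.0
Wildcard = 255.255.255.255 - subnet mask
255 - 255 = 0
255 - 255 = 0
255 - 192 = 63
255 - 0 = 255
Wildcard: 0.0.63.255


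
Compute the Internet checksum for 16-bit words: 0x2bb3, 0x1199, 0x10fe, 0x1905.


Sum all words (with carry folding):
+ 0x2bb3 = 0x2bb3
+ 0x1199 = 0x3d4c
+ 0x10fe = 0x4e4a
+ 0x1905 = 0x674f
One's complement: ~0x674f
Checksum = 0x98b0


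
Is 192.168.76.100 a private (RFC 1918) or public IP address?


RFC 1918 private ranges:
  10.0.0.0/8 (10.0.0.0 - 10.255.255.255)
  172.16.0.0/12 (172.16.0.0 - 172.31.255.255)
  192.168.0.0/16 (192.168.0.0 - 192.168.255.255)
Private (in 192.168.0.0/16)


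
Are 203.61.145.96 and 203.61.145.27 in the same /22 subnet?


Mask: 255.255.252.0
203.61.145.96 AND mask = 203.61.144.0
203.61.145.27 AND mask = 203.61.144.0
Yes, same subnet (203.61.144.0)


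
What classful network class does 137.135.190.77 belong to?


First octet: 137
Binary: 10001001
10xxxxxx -> Class B (128-191)
Class B, default mask 255.255.0.0 (/16)


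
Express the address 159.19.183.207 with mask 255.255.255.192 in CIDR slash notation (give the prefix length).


Binary: 11111111.11111111.11111111.11000000
Count leading 1s
Prefix: /26


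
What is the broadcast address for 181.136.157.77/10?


Network: 181.128.0.0/10
Host bits = 22
Set all host bits to 1:
Broadcast: 181.191.255.255


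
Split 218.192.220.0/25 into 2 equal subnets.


New prefix = 25 + 1 = 26
Each subnet has 64 addresses
  218.192.220.0/26
  218.192.220.64/26
Subnets: 218.192.220.0/26, 218.192.220.64/26


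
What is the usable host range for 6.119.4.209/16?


Network: 6.119.0.0
Broadcast: 6.119.255.255
First usable = network + 1
Last usable = broadcast - 1
Range: 6.119.0.1 to 6.119.255.254


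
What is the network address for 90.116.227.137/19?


IP:   01011010.01110100.11100011.10001001
Mask: 11111111.11111111.11100000.00000000
AND operation:
Net:  01011010.01110100.11100000.00000000
Network: 90.116.224.0/19


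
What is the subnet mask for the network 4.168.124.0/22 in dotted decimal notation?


/22 means 22 network bits, 10 host bits
Binary: 11111111111111111111110000000000
Mask: 255.255.252.0


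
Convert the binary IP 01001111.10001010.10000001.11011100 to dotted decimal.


01001111 = 79
10001010 = 138
10000001 = 129
11011100 = 220
IP: 79.138.129.220


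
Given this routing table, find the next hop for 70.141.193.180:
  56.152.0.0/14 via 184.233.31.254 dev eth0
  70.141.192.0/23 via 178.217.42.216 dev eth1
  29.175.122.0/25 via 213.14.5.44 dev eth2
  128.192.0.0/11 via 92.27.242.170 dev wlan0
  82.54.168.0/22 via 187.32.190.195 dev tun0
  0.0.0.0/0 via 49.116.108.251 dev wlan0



Longest prefix match for 70.141.193.180:
  /14 56.152.0.0: no
  /23 70.141.192.0: MATCH
  /25 29.175.122.0: no
  /11 128.192.0.0: no
  /22 82.54.168.0: no
  /0 0.0.0.0: MATCH
Selected: next-hop 178.217.42.216 via eth1 (matched /23)


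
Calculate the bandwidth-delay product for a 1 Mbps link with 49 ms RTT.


BDP = bandwidth * RTT
= 1 Mbps * 49 ms
= 1 * 1e6 * 49 / 1000 bits
= 49000 bits
= 6125 bytes
= 5.9814 KB
BDP = 49000 bits (6125 bytes)


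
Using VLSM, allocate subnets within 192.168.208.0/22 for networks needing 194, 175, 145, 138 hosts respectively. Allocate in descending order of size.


194 hosts -> /24 (254 usable): 192.168.208.0/24
175 hosts -> /24 (254 usable): 192.168.209.0/24
145 hosts -> /24 (254 usable): 192.168.210.0/24
138 hosts -> /24 (254 usable): 192.168.211.0/24
Allocation: 192.168.208.0/24 (194 hosts, 254 usable); 192.168.209.0/24 (175 hosts, 254 usable); 192.168.210.0/24 (145 hosts, 254 usable); 192.168.211.0/24 (138 hosts, 254 usable)


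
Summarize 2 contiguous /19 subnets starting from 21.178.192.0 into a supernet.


Original prefix: /19
Number of subnets: 2 = 2^1
New prefix = 19 - 1 = 18
Supernet: 21.178.192.0/18


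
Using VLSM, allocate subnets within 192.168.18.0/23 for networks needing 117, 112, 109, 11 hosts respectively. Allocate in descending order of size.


117 hosts -> /25 (126 usable): 192.168.18.0/25
112 hosts -> /25 (126 usable): 192.168.18.128/25
109 hosts -> /25 (126 usable): 192.168.19.0/25
11 hosts -> /28 (14 usable): 192.168.19.128/28
Allocation: 192.168.18.0/25 (117 hosts, 126 usable); 192.168.18.128/25 (112 hosts, 126 usable); 192.168.19.0/25 (109 hosts, 126 usable); 192.168.19.128/28 (11 hosts, 14 usable)


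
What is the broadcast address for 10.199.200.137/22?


Network: 10.199.200.0/22
Host bits = 10
Set all host bits to 1:
Broadcast: 10.199.203.255


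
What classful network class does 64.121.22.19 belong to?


First octet: 64
Binary: 01000000
0xxxxxxx -> Class A (1-126)
Class A, default mask 255.0.0.0 (/8)


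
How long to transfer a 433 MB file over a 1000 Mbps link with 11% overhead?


Effective throughput = 1000 * (1 - 11/100) = 890 Mbps
File size in Mb = 433 * 8 = 3464 Mb
Time = 3464 / 890
Time = 3.8921 seconds


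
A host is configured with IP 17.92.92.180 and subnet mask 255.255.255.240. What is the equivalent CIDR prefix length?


Binary: 11111111.11111111.11111111.11110000
Count leading 1s
Prefix: /28


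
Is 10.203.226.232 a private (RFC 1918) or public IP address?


RFC 1918 private ranges:
  10.0.0.0/8 (10.0.0.0 - 10.255.255.255)
  172.16.0.0/12 (172.16.0.0 - 172.31.255.255)
  192.168.0.0/16 (192.168.0.0 - 192.168.255.255)
Private (in 10.0.0.0/8)


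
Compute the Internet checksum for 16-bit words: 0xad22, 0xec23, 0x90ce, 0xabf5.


Sum all words (with carry folding):
+ 0xad22 = 0xad22
+ 0xec23 = 0x9946
+ 0x90ce = 0x2a15
+ 0xabf5 = 0xd60a
One's complement: ~0xd60a
Checksum = 0x29f5


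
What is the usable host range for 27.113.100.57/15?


Network: 27.112.0.0
Broadcast: 27.113.255.255
First usable = network + 1
Last usable = broadcast - 1
Range: 27.112.0.1 to 27.113.255.254


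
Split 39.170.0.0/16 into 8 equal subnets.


New prefix = 16 + 3 = 19
Each subnet has 8192 addresses
  39.170.0.0/19
  39.170.32.0/19
  39.170.64.0/19
  39.170.96.0/19
  39.170.128.0/19
  39.170.160.0/19
  39.170.192.0/19
  39.170.224.0/19
Subnets: 39.170.0.0/19, 39.170.32.0/19, 39.170.64.0/19, 39.170.96.0/19, 39.170.128.0/19, 39.170.160.0/19, 39.170.192.0/19, 39.170.224.0/19


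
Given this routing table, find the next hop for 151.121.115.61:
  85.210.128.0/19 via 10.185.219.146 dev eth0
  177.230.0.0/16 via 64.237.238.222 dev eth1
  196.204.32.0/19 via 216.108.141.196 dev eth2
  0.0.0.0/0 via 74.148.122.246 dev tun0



Longest prefix match for 151.121.115.61:
  /19 85.210.128.0: no
  /16 177.230.0.0: no
  /19 196.204.32.0: no
  /0 0.0.0.0: MATCH
Selected: next-hop 74.148.122.246 via tun0 (matched /0)


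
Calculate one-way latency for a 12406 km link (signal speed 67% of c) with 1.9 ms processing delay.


Speed = 0.67 * 3e5 km/s = 201000 km/s
Propagation delay = 12406 / 201000 = 0.0617 s = 61.7214 ms
Processing delay = 1.9 ms
Total one-way latency = 63.6214 ms


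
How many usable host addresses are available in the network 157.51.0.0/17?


Host bits = 32 - 17 = 15
Total addresses = 2^15 = 32768
Usable = total - 2 (network and broadcast)
Usable hosts: 32766


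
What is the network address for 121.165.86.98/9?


IP:   01111001.10100101.01010110.01100010
Mask: 11111111.10000000.00000000.00000000
AND operation:
Net:  01111001.10000000.00000000.00000000
Network: 121.128.0.0/9


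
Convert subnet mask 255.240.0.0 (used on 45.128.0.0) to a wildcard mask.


Subnet mask: 255.240.0.0
Wildcard = 255.255.255.255 - subnet mask
255 - 255 = 0
255 - 240 = 15
255 - 0 = 255
255 - 0 = 255
Wildcard: 0.15.255.255


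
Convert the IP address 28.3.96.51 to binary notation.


28 = 00011100
3 = 00000011
96 = 01100000
51 = 00110011
Binary: 00011100.00000011.01100000.00110011


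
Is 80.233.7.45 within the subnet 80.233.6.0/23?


Subnet network: 80.233.6.0
Test IP AND mask: 80.233.6.0
Yes, 80.233.7.45 is in 80.233.6.0/23


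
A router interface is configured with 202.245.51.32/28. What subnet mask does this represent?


/28 means 28 network bits, 4 host bits
Binary: 11111111111111111111111111110000
Mask: 255.255.255.240


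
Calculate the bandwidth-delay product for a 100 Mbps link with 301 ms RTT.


BDP = bandwidth * RTT
= 100 Mbps * 301 ms
= 100 * 1e6 * 301 / 1000 bits
= 30100000 bits
= 3762500 bytes
= 3674.3164 KB
BDP = 30100000 bits (3762500 bytes)


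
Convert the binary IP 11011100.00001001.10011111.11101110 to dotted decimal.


11011100 = 220
00001001 = 9
10011111 = 159
11101110 = 238
IP: 220.9.159.238


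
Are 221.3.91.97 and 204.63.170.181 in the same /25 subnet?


Mask: 255.255.255.128
221.3.91.97 AND mask = 221.3.91.0
204.63.170.181 AND mask = 204.63.170.128
No, different subnets (221.3.91.0 vs 204.63.170.128)


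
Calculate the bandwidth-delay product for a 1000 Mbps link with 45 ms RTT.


BDP = bandwidth * RTT
= 1000 Mbps * 45 ms
= 1000 * 1e6 * 45 / 1000 bits
= 45000000 bits
= 5625000 bytes
= 5493.1641 KB
BDP = 45000000 bits (5625000 bytes)


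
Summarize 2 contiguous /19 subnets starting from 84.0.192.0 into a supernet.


Original prefix: /19
Number of subnets: 2 = 2^1
New prefix = 19 - 1 = 18
Supernet: 84.0.192.0/18


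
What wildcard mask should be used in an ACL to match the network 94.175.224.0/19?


Subnet mask: 255.255.224.0
Wildcard = 255.255.255.255 - subnet mask
255 - 255 = 0
255 - 255 = 0
255 - 224 = 31
255 - 0 = 255
Wildcard: 0.0.31.255


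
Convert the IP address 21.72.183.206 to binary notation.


21 = 00010101
72 = 01001000
183 = 10110111
206 = 11001110
Binary: 00010101.01001000.10110111.11001110


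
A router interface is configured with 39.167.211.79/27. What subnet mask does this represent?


/27 means 27 network bits, 5 host bits
Binary: 11111111111111111111111111100000
Mask: 255.255.255.224


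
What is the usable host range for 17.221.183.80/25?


Network: 17.221.183.0
Broadcast: 17.221.183.127
First usable = network + 1
Last usable = broadcast - 1
Range: 17.221.183.1 to 17.221.183.126


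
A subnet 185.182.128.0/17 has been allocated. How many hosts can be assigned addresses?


Host bits = 32 - 17 = 15
Total addresses = 2^15 = 32768
Usable = total - 2 (network and broadcast)
Usable hosts: 32766


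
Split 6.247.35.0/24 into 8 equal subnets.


New prefix = 24 + 3 = 27
Each subnet has 32 addresses
  6.247.35.0/27
  6.247.35.32/27
  6.247.35.64/27
  6.247.35.96/27
  6.247.35.128/27
  6.247.35.160/27
  6.247.35.192/27
  6.247.35.224/27
Subnets: 6.247.35.0/27, 6.247.35.32/27, 6.247.35.64/27, 6.247.35.96/27, 6.247.35.128/27, 6.247.35.160/27, 6.247.35.192/27, 6.247.35.224/27


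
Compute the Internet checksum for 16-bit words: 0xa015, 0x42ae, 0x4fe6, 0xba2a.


Sum all words (with carry folding):
+ 0xa015 = 0xa015
+ 0x42ae = 0xe2c3
+ 0x4fe6 = 0x32aa
+ 0xba2a = 0xecd4
One's complement: ~0xecd4
Checksum = 0x132b


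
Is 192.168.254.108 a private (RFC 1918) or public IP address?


RFC 1918 private ranges:
  10.0.0.0/8 (10.0.0.0 - 10.255.255.255)
  172.16.0.0/12 (172.16.0.0 - 172.31.255.255)
  192.168.0.0/16 (192.168.0.0 - 192.168.255.255)
Private (in 192.168.0.0/16)


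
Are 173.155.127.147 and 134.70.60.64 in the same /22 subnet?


Mask: 255.255.252.0
173.155.127.147 AND mask = 173.155.124.0
134.70.60.64 AND mask = 134.70.60.0
No, different subnets (173.155.124.0 vs 134.70.60.0)


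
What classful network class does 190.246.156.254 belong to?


First octet: 190
Binary: 10111110
10xxxxxx -> Class B (128-191)
Class B, default mask 255.255.0.0 (/16)


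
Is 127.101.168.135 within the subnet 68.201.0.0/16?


Subnet network: 68.201.0.0
Test IP AND mask: 127.101.0.0
No, 127.101.168.135 is not in 68.201.0.0/16


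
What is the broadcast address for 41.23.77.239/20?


Network: 41.23.64.0/20
Host bits = 12
Set all host bits to 1:
Broadcast: 41.23.79.255


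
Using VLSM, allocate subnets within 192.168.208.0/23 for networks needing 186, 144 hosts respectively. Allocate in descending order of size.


186 hosts -> /24 (254 usable): 192.168.208.0/24
144 hosts -> /24 (254 usable): 192.168.209.0/24
Allocation: 192.168.208.0/24 (186 hosts, 254 usable); 192.168.209.0/24 (144 hosts, 254 usable)


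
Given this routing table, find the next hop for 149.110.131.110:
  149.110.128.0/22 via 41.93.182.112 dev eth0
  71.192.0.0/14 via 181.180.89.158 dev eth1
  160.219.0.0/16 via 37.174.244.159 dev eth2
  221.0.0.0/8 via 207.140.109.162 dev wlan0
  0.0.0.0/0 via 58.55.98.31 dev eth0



Longest prefix match for 149.110.131.110:
  /22 149.110.128.0: MATCH
  /14 71.192.0.0: no
  /16 160.219.0.0: no
  /8 221.0.0.0: no
  /0 0.0.0.0: MATCH
Selected: next-hop 41.93.182.112 via eth0 (matched /22)


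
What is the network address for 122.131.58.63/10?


IP:   01111010.10000011.00111010.00111111
Mask: 11111111.11000000.00000000.00000000
AND operation:
Net:  01111010.10000000.00000000.00000000
Network: 122.128.0.0/10


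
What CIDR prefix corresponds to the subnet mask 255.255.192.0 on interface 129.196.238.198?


Binary: 11111111.11111111.11000000.00000000
Count leading 1s
Prefix: /18


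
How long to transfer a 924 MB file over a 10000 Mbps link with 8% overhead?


Effective throughput = 10000 * (1 - 8/100) = 9200 Mbps
File size in Mb = 924 * 8 = 7392 Mb
Time = 7392 / 9200
Time = 0.8035 seconds


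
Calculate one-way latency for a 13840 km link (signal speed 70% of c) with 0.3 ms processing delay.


Speed = 0.7 * 3e5 km/s = 210000 km/s
Propagation delay = 13840 / 210000 = 0.0659 s = 65.9048 ms
Processing delay = 0.3 ms
Total one-way latency = 66.2048 ms


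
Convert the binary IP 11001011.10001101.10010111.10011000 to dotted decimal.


11001011 = 203
10001101 = 141
10010111 = 151
10011000 = 152
IP: 203.141.151.152


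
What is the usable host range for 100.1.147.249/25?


Network: 100.1.147.128
Broadcast: 100.1.147.255
First usable = network + 1
Last usable = broadcast - 1
Range: 100.1.147.129 to 100.1.147.254


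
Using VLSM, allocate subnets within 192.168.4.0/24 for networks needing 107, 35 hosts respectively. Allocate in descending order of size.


107 hosts -> /25 (126 usable): 192.168.4.0/25
35 hosts -> /26 (62 usable): 192.168.4.128/26
Allocation: 192.168.4.0/25 (107 hosts, 126 usable); 192.168.4.128/26 (35 hosts, 62 usable)


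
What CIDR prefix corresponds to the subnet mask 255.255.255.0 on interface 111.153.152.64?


Binary: 11111111.11111111.11111111.00000000
Count leading 1s
Prefix: /24


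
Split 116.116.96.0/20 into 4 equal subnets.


New prefix = 20 + 2 = 22
Each subnet has 1024 addresses
  116.116.96.0/22
  116.116.100.0/22
  116.116.104.0/22
  116.116.108.0/22
Subnets: 116.116.96.0/22, 116.116.100.0/22, 116.116.104.0/22, 116.116.108.0/22


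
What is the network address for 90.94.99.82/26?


IP:   01011010.01011110.01100011.01010010
Mask: 11111111.11111111.11111111.11000000
AND operation:
Net:  01011010.01011110.01100011.01000000
Network: 90.94.99.64/26


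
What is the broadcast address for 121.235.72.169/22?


Network: 121.235.72.0/22
Host bits = 10
Set all host bits to 1:
Broadcast: 121.235.75.255


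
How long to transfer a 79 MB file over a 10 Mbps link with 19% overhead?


Effective throughput = 10 * (1 - 19/100) = 8.1 Mbps
File size in Mb = 79 * 8 = 632 Mb
Time = 632 / 8.1
Time = 78.0247 seconds


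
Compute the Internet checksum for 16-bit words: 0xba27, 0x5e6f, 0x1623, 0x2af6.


Sum all words (with carry folding):
+ 0xba27 = 0xba27
+ 0x5e6f = 0x1897
+ 0x1623 = 0x2eba
+ 0x2af6 = 0x59b0
One's complement: ~0x59b0
Checksum = 0xa64f


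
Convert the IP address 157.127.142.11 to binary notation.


157 = 10011101
127 = 01111111
142 = 10001110
11 = 00001011
Binary: 10011101.01111111.10001110.00001011


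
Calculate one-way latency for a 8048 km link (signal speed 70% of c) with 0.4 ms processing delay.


Speed = 0.7 * 3e5 km/s = 210000 km/s
Propagation delay = 8048 / 210000 = 0.0383 s = 38.3238 ms
Processing delay = 0.4 ms
Total one-way latency = 38.7238 ms


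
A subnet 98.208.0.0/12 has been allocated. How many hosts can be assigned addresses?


Host bits = 32 - 12 = 20
Total addresses = 2^20 = 1048576
Usable = total - 2 (network and broadcast)
Usable hosts: 1048574


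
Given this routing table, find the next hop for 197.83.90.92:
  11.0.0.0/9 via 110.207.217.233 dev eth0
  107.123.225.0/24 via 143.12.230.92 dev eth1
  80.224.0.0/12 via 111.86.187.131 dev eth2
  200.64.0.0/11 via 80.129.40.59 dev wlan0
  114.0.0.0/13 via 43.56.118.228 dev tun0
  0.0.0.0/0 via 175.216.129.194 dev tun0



Longest prefix match for 197.83.90.92:
  /9 11.0.0.0: no
  /24 107.123.225.0: no
  /12 80.224.0.0: no
  /11 200.64.0.0: no
  /13 114.0.0.0: no
  /0 0.0.0.0: MATCH
Selected: next-hop 175.216.129.194 via tun0 (matched /0)


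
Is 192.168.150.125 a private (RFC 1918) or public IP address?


RFC 1918 private ranges:
  10.0.0.0/8 (10.0.0.0 - 10.255.255.255)
  172.16.0.0/12 (172.16.0.0 - 172.31.255.255)
  192.168.0.0/16 (192.168.0.0 - 192.168.255.255)
Private (in 192.168.0.0/16)


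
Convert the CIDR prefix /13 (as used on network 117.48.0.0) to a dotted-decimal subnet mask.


/13 means 13 network bits, 19 host bits
Binary: 11111111111110000000000000000000
Mask: 255.248.0.0


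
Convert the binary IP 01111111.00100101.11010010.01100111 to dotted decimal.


01111111 = 127
00100101 = 37
11010010 = 210
01100111 = 103
IP: 127.37.210.103


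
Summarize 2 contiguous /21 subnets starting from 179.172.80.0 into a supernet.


Original prefix: /21
Number of subnets: 2 = 2^1
New prefix = 21 - 1 = 20
Supernet: 179.172.80.0/20


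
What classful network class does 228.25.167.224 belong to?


First octet: 228
Binary: 11100100
1110xxxx -> Class D (224-239)
Class D (multicast), default mask N/A


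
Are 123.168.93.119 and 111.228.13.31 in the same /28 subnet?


Mask: 255.255.255.240
123.168.93.119 AND mask = 123.168.93.112
111.228.13.31 AND mask = 111.228.13.16
No, different subnets (123.168.93.112 vs 111.228.13.16)


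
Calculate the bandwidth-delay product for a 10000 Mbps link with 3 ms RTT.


BDP = bandwidth * RTT
= 10000 Mbps * 3 ms
= 10000 * 1e6 * 3 / 1000 bits
= 30000000 bits
= 3750000 bytes
= 3662.1094 KB
BDP = 30000000 bits (3750000 bytes)


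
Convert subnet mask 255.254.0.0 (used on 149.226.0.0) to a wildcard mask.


Subnet mask: 255.254.0.0
Wildcard = 255.255.255.255 - subnet mask
255 - 255 = 0
255 - 254 = 1
255 - 0 = 255
255 - 0 = 255
Wildcard: 0.1.255.255


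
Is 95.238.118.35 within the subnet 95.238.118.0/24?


Subnet network: 95.238.118.0
Test IP AND mask: 95.238.118.0
Yes, 95.238.118.35 is in 95.238.118.0/24


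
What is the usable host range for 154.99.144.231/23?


Network: 154.99.144.0
Broadcast: 154.99.145.255
First usable = network + 1
Last usable = broadcast - 1
Range: 154.99.144.1 to 154.99.145.254


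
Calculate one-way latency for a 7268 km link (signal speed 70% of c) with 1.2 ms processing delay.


Speed = 0.7 * 3e5 km/s = 210000 km/s
Propagation delay = 7268 / 210000 = 0.0346 s = 34.6095 ms
Processing delay = 1.2 ms
Total one-way latency = 35.8095 ms


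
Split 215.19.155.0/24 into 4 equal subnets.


New prefix = 24 + 2 = 26
Each subnet has 64 addresses
  215.19.155.0/26
  215.19.155.64/26
  215.19.155.128/26
  215.19.155.192/26
Subnets: 215.19.155.0/26, 215.19.155.64/26, 215.19.155.128/26, 215.19.155.192/26


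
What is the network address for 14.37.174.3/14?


IP:   00001110.00100101.10101110.00000011
Mask: 11111111.11111100.00000000.00000000
AND operation:
Net:  00001110.00100100.00000000.00000000
Network: 14.36.0.0/14


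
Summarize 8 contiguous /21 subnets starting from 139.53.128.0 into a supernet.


Original prefix: /21
Number of subnets: 8 = 2^3
New prefix = 21 - 3 = 18
Supernet: 139.53.128.0/18


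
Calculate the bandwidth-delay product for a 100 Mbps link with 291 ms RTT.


BDP = bandwidth * RTT
= 100 Mbps * 291 ms
= 100 * 1e6 * 291 / 1000 bits
= 29100000 bits
= 3637500 bytes
= 3552.2461 KB
BDP = 29100000 bits (3637500 bytes)


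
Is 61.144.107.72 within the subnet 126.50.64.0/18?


Subnet network: 126.50.64.0
Test IP AND mask: 61.144.64.0
No, 61.144.107.72 is not in 126.50.64.0/18


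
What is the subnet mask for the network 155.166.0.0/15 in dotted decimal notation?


/15 means 15 network bits, 17 host bits
Binary: 11111111111111100000000000000000
Mask: 255.254.0.0


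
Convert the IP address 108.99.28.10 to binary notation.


108 = 01101100
99 = 01100011
28 = 00011100
10 = 00001010
Binary: 01101100.01100011.00011100.00001010


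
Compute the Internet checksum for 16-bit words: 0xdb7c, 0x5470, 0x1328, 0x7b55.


Sum all words (with carry folding):
+ 0xdb7c = 0xdb7c
+ 0x5470 = 0x2fed
+ 0x1328 = 0x4315
+ 0x7b55 = 0xbe6a
One's complement: ~0xbe6a
Checksum = 0x4195


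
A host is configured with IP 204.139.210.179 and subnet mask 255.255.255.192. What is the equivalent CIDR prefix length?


Binary: 11111111.11111111.11111111.11000000
Count leading 1s
Prefix: /26


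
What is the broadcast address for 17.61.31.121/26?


Network: 17.61.31.64/26
Host bits = 6
Set all host bits to 1:
Broadcast: 17.61.31.127


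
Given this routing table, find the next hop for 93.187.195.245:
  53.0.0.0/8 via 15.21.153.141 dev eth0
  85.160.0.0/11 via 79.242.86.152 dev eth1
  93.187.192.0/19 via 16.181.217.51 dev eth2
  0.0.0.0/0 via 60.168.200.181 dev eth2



Longest prefix match for 93.187.195.245:
  /8 53.0.0.0: no
  /11 85.160.0.0: no
  /19 93.187.192.0: MATCH
  /0 0.0.0.0: MATCH
Selected: next-hop 16.181.217.51 via eth2 (matched /19)


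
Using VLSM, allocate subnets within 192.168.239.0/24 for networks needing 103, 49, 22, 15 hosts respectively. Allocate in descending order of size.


103 hosts -> /25 (126 usable): 192.168.239.0/25
49 hosts -> /26 (62 usable): 192.168.239.128/26
22 hosts -> /27 (30 usable): 192.168.239.192/27
15 hosts -> /27 (30 usable): 192.168.239.224/27
Allocation: 192.168.239.0/25 (103 hosts, 126 usable); 192.168.239.128/26 (49 hosts, 62 usable); 192.168.239.192/27 (22 hosts, 30 usable); 192.168.239.224/27 (15 hosts, 30 usable)


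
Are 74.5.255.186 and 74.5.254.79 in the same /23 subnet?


Mask: 255.255.254.0
74.5.255.186 AND mask = 74.5.254.0
74.5.254.79 AND mask = 74.5.254.0
Yes, same subnet (74.5.254.0)


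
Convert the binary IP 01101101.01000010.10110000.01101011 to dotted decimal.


01101101 = 109
01000010 = 66
10110000 = 176
01101011 = 107
IP: 109.66.176.107


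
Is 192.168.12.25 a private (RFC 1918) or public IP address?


RFC 1918 private ranges:
  10.0.0.0/8 (10.0.0.0 - 10.255.255.255)
  172.16.0.0/12 (172.16.0.0 - 172.31.255.255)
  192.168.0.0/16 (192.168.0.0 - 192.168.255.255)
Private (in 192.168.0.0/16)


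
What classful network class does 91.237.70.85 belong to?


First octet: 91
Binary: 01011011
0xxxxxxx -> Class A (1-126)
Class A, default mask 255.0.0.0 (/8)


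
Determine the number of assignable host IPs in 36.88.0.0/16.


Host bits = 32 - 16 = 16
Total addresses = 2^16 = 65536
Usable = total - 2 (network and broadcast)
Usable hosts: 65534


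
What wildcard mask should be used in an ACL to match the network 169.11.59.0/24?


Subnet mask: 255.255.255.0
Wildcard = 255.255.255.255 - subnet mask
255 - 255 = 0
255 - 255 = 0
255 - 255 = 0
255 - 0 = 255
Wildcard: 0.0.0.255


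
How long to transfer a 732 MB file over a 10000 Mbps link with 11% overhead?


Effective throughput = 10000 * (1 - 11/100) = 8900 Mbps
File size in Mb = 732 * 8 = 5856 Mb
Time = 5856 / 8900
Time = 0.658 seconds


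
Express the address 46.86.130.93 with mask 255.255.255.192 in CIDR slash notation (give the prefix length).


Binary: 11111111.11111111.11111111.11000000
Count leading 1s
Prefix: /26


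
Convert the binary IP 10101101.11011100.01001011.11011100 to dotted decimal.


10101101 = 173
11011100 = 220
01001011 = 75
11011100 = 220
IP: 173.220.75.220


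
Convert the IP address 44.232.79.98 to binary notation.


44 = 00101100
232 = 11101000
79 = 01001111
98 = 01100010
Binary: 00101100.11101000.01001111.01100010


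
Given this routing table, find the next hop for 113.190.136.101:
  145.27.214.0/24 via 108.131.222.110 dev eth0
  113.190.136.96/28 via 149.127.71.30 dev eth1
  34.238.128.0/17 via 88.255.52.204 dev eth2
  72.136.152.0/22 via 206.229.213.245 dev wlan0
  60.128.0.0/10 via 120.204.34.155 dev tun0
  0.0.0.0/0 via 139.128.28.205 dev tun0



Longest prefix match for 113.190.136.101:
  /24 145.27.214.0: no
  /28 113.190.136.96: MATCH
  /17 34.238.128.0: no
  /22 72.136.152.0: no
  /10 60.128.0.0: no
  /0 0.0.0.0: MATCH
Selected: next-hop 149.127.71.30 via eth1 (matched /28)


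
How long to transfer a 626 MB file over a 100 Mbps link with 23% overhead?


Effective throughput = 100 * (1 - 23/100) = 77 Mbps
File size in Mb = 626 * 8 = 5008 Mb
Time = 5008 / 77
Time = 65.039 seconds


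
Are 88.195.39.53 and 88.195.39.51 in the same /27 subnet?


Mask: 255.255.255.224
88.195.39.53 AND mask = 88.195.39.32
88.195.39.51 AND mask = 88.195.39.32
Yes, same subnet (88.195.39.32)


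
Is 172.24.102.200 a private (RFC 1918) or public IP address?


RFC 1918 private ranges:
  10.0.0.0/8 (10.0.0.0 - 10.255.255.255)
  172.16.0.0/12 (172.16.0.0 - 172.31.255.255)
  192.168.0.0/16 (192.168.0.0 - 192.168.255.255)
Private (in 172.16.0.0/12)


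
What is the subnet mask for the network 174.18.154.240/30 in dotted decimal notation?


/30 means 30 network bits, 2 host bits
Binary: 11111111111111111111111111111100
Mask: 255.255.255.252


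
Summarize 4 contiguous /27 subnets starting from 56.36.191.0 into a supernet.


Original prefix: /27
Number of subnets: 4 = 2^2
New prefix = 27 - 2 = 25
Supernet: 56.36.191.0/25


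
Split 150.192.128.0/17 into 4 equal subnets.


New prefix = 17 + 2 = 19
Each subnet has 8192 addresses
  150.192.128.0/19
  150.192.160.0/19
  150.192.192.0/19
  150.192.224.0/19
Subnets: 150.192.128.0/19, 150.192.160.0/19, 150.192.192.0/19, 150.192.224.0/19


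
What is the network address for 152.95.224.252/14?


IP:   10011000.01011111.11100000.11111100
Mask: 11111111.11111100.00000000.00000000
AND operation:
Net:  10011000.01011100.00000000.00000000
Network: 152.92.0.0/14


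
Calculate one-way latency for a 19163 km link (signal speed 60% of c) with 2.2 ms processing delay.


Speed = 0.6 * 3e5 km/s = 180000 km/s
Propagation delay = 19163 / 180000 = 0.1065 s = 106.4611 ms
Processing delay = 2.2 ms
Total one-way latency = 108.6611 ms


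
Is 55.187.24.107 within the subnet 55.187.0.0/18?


Subnet network: 55.187.0.0
Test IP AND mask: 55.187.0.0
Yes, 55.187.24.107 is in 55.187.0.0/18


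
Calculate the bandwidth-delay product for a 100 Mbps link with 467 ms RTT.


BDP = bandwidth * RTT
= 100 Mbps * 467 ms
= 100 * 1e6 * 467 / 1000 bits
= 46700000 bits
= 5837500 bytes
= 5700.6836 KB
BDP = 46700000 bits (5837500 bytes)


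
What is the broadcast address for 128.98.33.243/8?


Network: 128.0.0.0/8
Host bits = 24
Set all host bits to 1:
Broadcast: 128.255.255.255


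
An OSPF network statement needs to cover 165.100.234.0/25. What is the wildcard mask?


Subnet mask: 255.255.255.128
Wildcard = 255.255.255.255 - subnet mask
255 - 255 = 0
255 - 255 = 0
255 - 255 = 0
255 - 128 = 127
Wildcard: 0.0.0.127


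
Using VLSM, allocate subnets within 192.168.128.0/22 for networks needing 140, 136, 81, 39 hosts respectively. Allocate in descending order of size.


140 hosts -> /24 (254 usable): 192.168.128.0/24
136 hosts -> /24 (254 usable): 192.168.129.0/24
81 hosts -> /25 (126 usable): 192.168.130.0/25
39 hosts -> /26 (62 usable): 192.168.130.128/26
Allocation: 192.168.128.0/24 (140 hosts, 254 usable); 192.168.129.0/24 (136 hosts, 254 usable); 192.168.130.0/25 (81 hosts, 126 usable); 192.168.130.128/26 (39 hosts, 62 usable)


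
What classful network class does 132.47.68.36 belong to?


First octet: 132
Binary: 10000100
10xxxxxx -> Class B (128-191)
Class B, default mask 255.255.0.0 (/16)


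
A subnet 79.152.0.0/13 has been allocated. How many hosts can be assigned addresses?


Host bits = 32 - 13 = 19
Total addresses = 2^19 = 524288
Usable = total - 2 (network and broadcast)
Usable hosts: 524286


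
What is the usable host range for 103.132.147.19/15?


Network: 103.132.0.0
Broadcast: 103.133.255.255
First usable = network + 1
Last usable = broadcast - 1
Range: 103.132.0.1 to 103.133.255.254
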